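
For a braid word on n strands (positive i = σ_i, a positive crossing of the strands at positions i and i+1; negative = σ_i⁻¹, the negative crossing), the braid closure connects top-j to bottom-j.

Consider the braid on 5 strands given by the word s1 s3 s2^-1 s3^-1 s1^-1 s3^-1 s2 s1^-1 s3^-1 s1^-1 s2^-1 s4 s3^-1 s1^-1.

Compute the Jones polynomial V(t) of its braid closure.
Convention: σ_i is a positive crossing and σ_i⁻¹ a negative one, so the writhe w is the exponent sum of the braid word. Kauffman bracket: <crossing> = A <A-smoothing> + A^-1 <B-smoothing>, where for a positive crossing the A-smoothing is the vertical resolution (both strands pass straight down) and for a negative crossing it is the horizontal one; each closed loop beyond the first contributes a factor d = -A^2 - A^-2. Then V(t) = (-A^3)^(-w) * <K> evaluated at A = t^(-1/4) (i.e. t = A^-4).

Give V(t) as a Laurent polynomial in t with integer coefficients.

The presented braid s1 s3 s2^-1 s3^-1 s1^-1 s3^-1 s2 s1^-1 s3^-1 s1^-1 s2^-1 s4 s3^-1 s1^-1 on 5 strands reduces by inverse Markov moves (closure unchanged at each step):
  Deconjugate: the word is γ·β·γ⁻¹ with γ = s1 s3 (prefix) and γ⁻¹ = s3^-1 s1^-1 (suffix); strip both.
  Destabilize: the word has the form β·s4 where s4 occurs only as the final letter (β ∈ B_4); drop it and the last strand → 4 strands.
Reduced to β = s2^-1 s3^-1 s1^-1 s3^-1 s2 s1^-1 s3^-1 s1^-1 s2^-1 on 4 strands, 9 crossings.
Compute on β:
Braid: s2^-1 s3^-1 s1^-1 s3^-1 s2 s1^-1 s3^-1 s1^-1 s2^-1 on 4 strands, 9 crossings.
Writhe w = (#positive) - (#negative) = 1 - 8 = -7.
State-sum expansion of <K>. There are 2^9 = 512 states.
Each crossing splits two ways (0=vertical, 1=horizontal). The state's weight is A^(#A-smoothings - #B-smoothings) * d^(loops - 1).
Tabulate the states by total A-exponent and number of loops L (A-exp: L × count):
  A^9: L=6 ×1
  A^7: L=5 ×9
  A^5: L=4 ×35, L=6 ×1
  A^3: L=3 ×74, L=5 ×10
  A^1: L=2 ×85, L=4 ×41
  A^-1: L=1 ×42, L=3 ×80, L=5 ×4
  A^-3: L=2 ×65, L=4 ×19
  A^-5: L=1 ×9, L=3 ×26, L=5 ×1
  A^-7: L=2 ×6, L=4 ×3
  A^-9: L=3 ×1
Each group contributes A^e * Σ count * d^(L-1):
Powers of d = -A^2 - A^-2: d^2 = A^4 + 2 + A^-4; d^3 = -A^6 - 3*A^2 - 3*A^-2 - A^-6; d^4 = A^8 + 4*A^4 + 6 + 4*A^-4 + A^-8; d^5 = -A^10 - 5*A^6 - 10*A^2 - 10*A^-2 - 5*A^-6 - A^-10.
  A^9 * (d^5) = -A^19 - 5*A^15 - 10*A^11 - 10*A^7 - 5*A^3 - A^-1
  A^7 * (9*d^4) = 9*A^15 + 36*A^11 + 54*A^7 + 36*A^3 + 9*A^-1
  A^5 * (35*d^3 + d^5) = -A^15 - 40*A^11 - 115*A^7 - 115*A^3 - 40*A^-1 - A^-5
  A^3 * (74*d^2 + 10*d^4) = 10*A^11 + 114*A^7 + 208*A^3 + 114*A^-1 + 10*A^-5
  A^1 * (85*d + 41*d^3) = -41*A^7 - 208*A^3 - 208*A^-1 - 41*A^-5
  A^-1 * (42 + 80*d^2 + 4*d^4) = 4*A^7 + 96*A^3 + 226*A^-1 + 96*A^-5 + 4*A^-9
  A^-3 * (65*d + 19*d^3) = -19*A^3 - 122*A^-1 - 122*A^-5 - 19*A^-9
  A^-5 * (9 + 26*d^2 + d^4) = A^3 + 30*A^-1 + 67*A^-5 + 30*A^-9 + A^-13
  A^-7 * (6*d + 3*d^3) = -3*A^-1 - 15*A^-5 - 15*A^-9 - 3*A^-13
  A^-9 * (d^2) = A^-5 + 2*A^-9 + A^-13
Summing the groups: <K> = -A^19 + 3*A^15 - 4*A^11 + 6*A^7 - 6*A^3 + 5*A^-1 - 5*A^-5 + 2*A^-9 - A^-13
Normalise by the writhe: (-A^3)^(-w) = (-A^3)^(7) = -A^21, so f(A) = -A^21 * <K> = A^40 - 3*A^36 + 4*A^32 - 6*A^28 + 6*A^24 - 5*A^20 + 5*A^16 - 2*A^12 + A^8.
Substitute A = t^(-1/4), i.e. A^e → t^(-e/4): V(t) = t^-2 - 2*t^-3 + 5*t^-4 - 5*t^-5 + 6*t^-6 - 6*t^-7 + 4*t^-8 - 3*t^-9 + t^-10

Answer: t^-2 - 2*t^-3 + 5*t^-4 - 5*t^-5 + 6*t^-6 - 6*t^-7 + 4*t^-8 - 3*t^-9 + t^-10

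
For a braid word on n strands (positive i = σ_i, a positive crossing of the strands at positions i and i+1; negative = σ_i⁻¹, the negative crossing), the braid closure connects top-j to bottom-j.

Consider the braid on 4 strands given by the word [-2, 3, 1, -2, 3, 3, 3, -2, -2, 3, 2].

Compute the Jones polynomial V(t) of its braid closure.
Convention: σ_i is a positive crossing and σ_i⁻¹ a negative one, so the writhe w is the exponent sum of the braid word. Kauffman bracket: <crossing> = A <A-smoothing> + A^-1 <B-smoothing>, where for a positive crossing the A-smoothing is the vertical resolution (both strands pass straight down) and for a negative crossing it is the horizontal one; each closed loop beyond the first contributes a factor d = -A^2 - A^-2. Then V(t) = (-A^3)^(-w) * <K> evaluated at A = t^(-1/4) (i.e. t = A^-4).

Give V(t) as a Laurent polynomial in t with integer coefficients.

The presented braid s2^-1 s3 s1 s2^-1 s3 s3 s3 s2^-1 s2^-1 s3 s2 on 4 strands reduces by inverse Markov moves (closure unchanged at each step):
  Deconjugate: the word is γ·β·γ⁻¹ with γ = s2^-1 (prefix) and γ⁻¹ = s2 (suffix); strip both.
Reduced to β = s3 s1 s2^-1 s3 s3 s3 s2^-1 s2^-1 s3 on 4 strands, 9 crossings.
Compute on β:
Braid: s3 s1 s2^-1 s3 s3 s3 s2^-1 s2^-1 s3 on 4 strands, 9 crossings.
Writhe w = (#positive) - (#negative) = 6 - 3 = 3.
Enumerate smoothing states for the bracket polynomial. There are 2^9 = 512 states.
Each crossing splits two ways (0=vertical, 1=horizontal). The state's weight is A^(#A-smoothings - #B-smoothings) * d^(loops - 1).
Tabulate the states by total A-exponent and number of loops L (A-exp: L × count):
  A^9: L=5 ×1
  A^7: L=4 ×9
  A^5: L=3 ×32, L=5 ×4
  A^3: L=2 ×51, L=4 ×32, L=6 ×1
  A^1: L=1 ×27, L=3 ×81, L=5 ×18
  A^-1: L=2 ×53, L=4 ×67, L=6 ×6
  A^-3: L=3 ×50, L=5 ×33, L=7 ×1
  A^-5: L=4 ×27, L=6 ×9
  A^-7: L=5 ×8, L=7 ×1
  A^-9: L=6 ×1
Each group contributes A^e * Σ count * d^(L-1):
Powers of d = -A^2 - A^-2: d^2 = A^4 + 2 + A^-4; d^3 = -A^6 - 3*A^2 - 3*A^-2 - A^-6; d^4 = A^8 + 4*A^4 + 6 + 4*A^-4 + A^-8; d^5 = -A^10 - 5*A^6 - 10*A^2 - 10*A^-2 - 5*A^-6 - A^-10; d^6 = A^12 + 6*A^8 + 15*A^4 + 20 + 15*A^-4 + 6*A^-8 + A^-12.
  A^9 * (d^4) = A^17 + 4*A^13 + 6*A^9 + 4*A^5 + A
  A^7 * (9*d^3) = -9*A^13 - 27*A^9 - 27*A^5 - 9*A
  A^5 * (32*d^2 + 4*d^4) = 4*A^13 + 48*A^9 + 88*A^5 + 48*A + 4*A^-3
  A^3 * (51*d + 32*d^3 + d^5) = -A^13 - 37*A^9 - 157*A^5 - 157*A - 37*A^-3 - A^-7
  A^1 * (27 + 81*d^2 + 18*d^4) = 18*A^9 + 153*A^5 + 297*A + 153*A^-3 + 18*A^-7
  A^-1 * (53*d + 67*d^3 + 6*d^5) = -6*A^9 - 97*A^5 - 314*A - 314*A^-3 - 97*A^-7 - 6*A^-11
  A^-3 * (50*d^2 + 33*d^4 + d^6) = A^9 + 39*A^5 + 197*A + 318*A^-3 + 197*A^-7 + 39*A^-11 + A^-15
  A^-5 * (27*d^3 + 9*d^5) = -9*A^5 - 72*A - 171*A^-3 - 171*A^-7 - 72*A^-11 - 9*A^-15
  A^-7 * (8*d^4 + d^6) = A^5 + 14*A + 47*A^-3 + 68*A^-7 + 47*A^-11 + 14*A^-15 + A^-19
  A^-9 * (d^5) = -A - 5*A^-3 - 10*A^-7 - 10*A^-11 - 5*A^-15 - A^-19
Summing the groups: <K> = A^17 - 2*A^13 + 3*A^9 - 5*A^5 + 4*A - 5*A^-3 + 4*A^-7 - 2*A^-11 + A^-15
Normalise by the writhe: (-A^3)^(-w) = (-A^3)^(-3) = -A^-9, so f(A) = -A^-9 * <K> = -A^8 + 2*A^4 - 3 + 5*A^-4 - 4*A^-8 + 5*A^-12 - 4*A^-16 + 2*A^-20 - A^-24.
Substitute A = t^(-1/4), i.e. A^e → t^(-e/4): V(t) = -t^6 + 2*t^5 - 4*t^4 + 5*t^3 - 4*t^2 + 5*t - 3 + 2*t^-1 - t^-2

Answer: -t^6 + 2*t^5 - 4*t^4 + 5*t^3 - 4*t^2 + 5*t - 3 + 2*t^-1 - t^-2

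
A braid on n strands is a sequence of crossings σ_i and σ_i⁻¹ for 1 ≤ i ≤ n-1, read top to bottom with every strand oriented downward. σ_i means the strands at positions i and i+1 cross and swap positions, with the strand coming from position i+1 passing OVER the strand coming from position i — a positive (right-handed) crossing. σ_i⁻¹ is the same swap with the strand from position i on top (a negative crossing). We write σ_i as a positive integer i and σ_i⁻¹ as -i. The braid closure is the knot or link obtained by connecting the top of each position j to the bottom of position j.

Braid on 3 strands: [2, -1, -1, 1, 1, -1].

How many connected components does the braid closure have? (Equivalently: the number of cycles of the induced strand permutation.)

1

Derivation:
Track the strand permutation on 3 strands, starting from identity.
  step 1: s2 swaps positions 2,3 -> [1 3 2]
  step 2: s1^-1 swaps positions 1,2 -> [3 1 2]
  step 3: s1^-1 swaps positions 1,2 -> [1 3 2]
  step 4: s1 swaps positions 1,2 -> [3 1 2]
  step 5: s1 swaps positions 1,2 -> [1 3 2]
  step 6: s1^-1 swaps positions 1,2 -> [3 1 2]
Final permutation (position -> original strand): [3 1 2]
Closure components = cycle count of this permutation = 1.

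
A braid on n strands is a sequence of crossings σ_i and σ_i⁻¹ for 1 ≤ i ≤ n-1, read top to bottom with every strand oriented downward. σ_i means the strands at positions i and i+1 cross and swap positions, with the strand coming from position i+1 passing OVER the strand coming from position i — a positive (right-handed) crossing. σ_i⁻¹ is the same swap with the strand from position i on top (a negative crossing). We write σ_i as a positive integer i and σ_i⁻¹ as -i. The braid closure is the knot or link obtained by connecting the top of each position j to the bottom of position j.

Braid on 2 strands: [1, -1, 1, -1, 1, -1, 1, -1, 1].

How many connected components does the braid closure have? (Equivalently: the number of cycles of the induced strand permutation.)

1

Derivation:
Track the strand permutation on 2 strands, starting from identity.
  step 1: s1 swaps positions 1,2 -> [2 1]
  step 2: s1^-1 swaps positions 1,2 -> [1 2]
  step 3: s1 swaps positions 1,2 -> [2 1]
  step 4: s1^-1 swaps positions 1,2 -> [1 2]
  step 5: s1 swaps positions 1,2 -> [2 1]
  step 6: s1^-1 swaps positions 1,2 -> [1 2]
  step 7: s1 swaps positions 1,2 -> [2 1]
  step 8: s1^-1 swaps positions 1,2 -> [1 2]
  step 9: s1 swaps positions 1,2 -> [2 1]
Final permutation (position -> original strand): [2 1]
Closure components = cycle count of this permutation = 1.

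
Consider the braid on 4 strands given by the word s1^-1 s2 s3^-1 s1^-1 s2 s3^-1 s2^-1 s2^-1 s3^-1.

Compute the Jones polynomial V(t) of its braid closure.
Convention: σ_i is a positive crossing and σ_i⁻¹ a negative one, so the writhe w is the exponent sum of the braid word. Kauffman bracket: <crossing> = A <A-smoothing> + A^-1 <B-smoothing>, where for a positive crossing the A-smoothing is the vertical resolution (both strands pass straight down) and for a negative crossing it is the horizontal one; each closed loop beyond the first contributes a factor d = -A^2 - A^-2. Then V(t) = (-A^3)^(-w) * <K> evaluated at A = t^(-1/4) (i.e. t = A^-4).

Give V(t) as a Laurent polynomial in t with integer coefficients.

2*t^-1 - 3*t^-2 + 4*t^-3 - 4*t^-4 + 4*t^-5 - 3*t^-6 + 2*t^-7 - t^-8

Derivation:
Braid: s1^-1 s2 s3^-1 s1^-1 s2 s3^-1 s2^-1 s2^-1 s3^-1 on 4 strands, 9 crossings.
Writhe w = (#positive) - (#negative) = 2 - 7 = -5.
Enumerate smoothing states for the bracket polynomial. There are 2^9 = 512 states.
Each crossing splits two ways (0=vertical, 1=horizontal). The state's weight is A^(#A-smoothings - #B-smoothings) * d^(loops - 1).
Tabulate the states by total A-exponent and number of loops L (A-exp: L × count):
  A^9: L=5 ×1
  A^7: L=4 ×9
  A^5: L=3 ×33, L=5 ×3
  A^3: L=2 ×59, L=4 ×25
  A^1: L=1 ×42, L=3 ×80, L=5 ×4
  A^-1: L=2 ×93, L=4 ×33
  A^-3: L=1 ×19, L=3 ×58, L=5 ×7
  A^-5: L=2 ×19, L=4 ×16, L=6 ×1
  A^-7: L=3 ×7, L=5 ×2
  A^-9: L=4 ×1
Each group contributes A^e * Σ count * d^(L-1):
Powers of d = -A^2 - A^-2: d^2 = A^4 + 2 + A^-4; d^3 = -A^6 - 3*A^2 - 3*A^-2 - A^-6; d^4 = A^8 + 4*A^4 + 6 + 4*A^-4 + A^-8; d^5 = -A^10 - 5*A^6 - 10*A^2 - 10*A^-2 - 5*A^-6 - A^-10.
  A^9 * (d^4) = A^17 + 4*A^13 + 6*A^9 + 4*A^5 + A
  A^7 * (9*d^3) = -9*A^13 - 27*A^9 - 27*A^5 - 9*A
  A^5 * (33*d^2 + 3*d^4) = 3*A^13 + 45*A^9 + 84*A^5 + 45*A + 3*A^-3
  A^3 * (59*d + 25*d^3) = -25*A^9 - 134*A^5 - 134*A - 25*A^-3
  A^1 * (42 + 80*d^2 + 4*d^4) = 4*A^9 + 96*A^5 + 226*A + 96*A^-3 + 4*A^-7
  A^-1 * (93*d + 33*d^3) = -33*A^5 - 192*A - 192*A^-3 - 33*A^-7
  A^-3 * (19 + 58*d^2 + 7*d^4) = 7*A^5 + 86*A + 177*A^-3 + 86*A^-7 + 7*A^-11
  A^-5 * (19*d + 16*d^3 + d^5) = -A^5 - 21*A - 77*A^-3 - 77*A^-7 - 21*A^-11 - A^-15
  A^-7 * (7*d^2 + 2*d^4) = 2*A + 15*A^-3 + 26*A^-7 + 15*A^-11 + 2*A^-15
  A^-9 * (d^3) = -A^-3 - 3*A^-7 - 3*A^-11 - A^-15
Summing the groups: <K> = A^17 - 2*A^13 + 3*A^9 - 4*A^5 + 4*A - 4*A^-3 + 3*A^-7 - 2*A^-11
Normalise by the writhe: (-A^3)^(-w) = (-A^3)^(5) = -A^15, so f(A) = -A^15 * <K> = -A^32 + 2*A^28 - 3*A^24 + 4*A^20 - 4*A^16 + 4*A^12 - 3*A^8 + 2*A^4.
Substitute A = t^(-1/4), i.e. A^e → t^(-e/4): V(t) = 2*t^-1 - 3*t^-2 + 4*t^-3 - 4*t^-4 + 4*t^-5 - 3*t^-6 + 2*t^-7 - t^-8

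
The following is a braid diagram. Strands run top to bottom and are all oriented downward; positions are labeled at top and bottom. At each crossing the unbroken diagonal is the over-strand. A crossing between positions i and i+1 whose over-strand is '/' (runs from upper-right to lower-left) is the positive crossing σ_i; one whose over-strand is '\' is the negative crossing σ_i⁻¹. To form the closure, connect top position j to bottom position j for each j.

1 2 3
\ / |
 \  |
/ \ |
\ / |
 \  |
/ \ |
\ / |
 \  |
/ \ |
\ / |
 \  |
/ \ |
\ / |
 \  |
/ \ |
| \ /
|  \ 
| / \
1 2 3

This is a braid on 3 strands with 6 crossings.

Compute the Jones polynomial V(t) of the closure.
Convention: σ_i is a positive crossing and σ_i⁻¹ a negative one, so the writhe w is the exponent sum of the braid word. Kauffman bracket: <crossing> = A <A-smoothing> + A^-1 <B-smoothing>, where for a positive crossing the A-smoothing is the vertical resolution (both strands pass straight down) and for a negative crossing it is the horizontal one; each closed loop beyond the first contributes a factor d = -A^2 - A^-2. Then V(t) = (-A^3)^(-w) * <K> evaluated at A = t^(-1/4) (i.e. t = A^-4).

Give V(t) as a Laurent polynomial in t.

t^-2 + t^-4 - t^-5 + t^-6 - t^-7

Derivation:
Reading the diagram top to bottom ('/'-over between positions i,i+1 = s_i, '\'-over = s_i^-1): braid word = s1^-1 s1^-1 s1^-1 s1^-1 s1^-1 s2^-1.
The presented braid s1^-1 s1^-1 s1^-1 s1^-1 s1^-1 s2^-1 on 3 strands reduces by inverse Markov moves (closure unchanged at each step):
  Destabilize: the word has the form β·s2^-1 where s2^-1 occurs only as the final letter (β ∈ B_2); drop it and the last strand → 2 strands.
Reduced to β = s1^-1 s1^-1 s1^-1 s1^-1 s1^-1 on 2 strands, 5 crossings.
Compute on β:
Braid: s1^-1 s1^-1 s1^-1 s1^-1 s1^-1 on 2 strands, 5 crossings.
Writhe w = (#positive) - (#negative) = 0 - 5 = -5.
State-sum expansion of <K>. There are 2^5 = 32 states.
Smooth each crossing (0=||, 1=⌣⌢); contribution A^(Σ sign_k(1-2s_k)) * d^(L-1).
  state 00000: A-exp=-5, loops=2, term = A^-5 * d^1
  state 00001: A-exp=-3, loops=1, term = A^-3 * d^0
  state 00010: A-exp=-3, loops=1, term = A^-3 * d^0
  state 00011: A-exp=-1, loops=2, term = A^-1 * d^1
  state 00100: A-exp=-3, loops=1, term = A^-3 * d^0
  state 00101: A-exp=-1, loops=2, term = A^-1 * d^1
  state 00110: A-exp=-1, loops=2, term = A^-1 * d^1
  state 00111: A-exp=+1, loops=3, term = A^1 * d^2
  state 01000: A-exp=-3, loops=1, term = A^-3 * d^0
  state 01001: A-exp=-1, loops=2, term = A^-1 * d^1
  state 01010: A-exp=-1, loops=2, term = A^-1 * d^1
  state 01011: A-exp=+1, loops=3, term = A^1 * d^2
  state 01100: A-exp=-1, loops=2, term = A^-1 * d^1
  state 01101: A-exp=+1, loops=3, term = A^1 * d^2
  state 01110: A-exp=+1, loops=3, term = A^1 * d^2
  state 01111: A-exp=+3, loops=4, term = A^3 * d^3
  state 10000: A-exp=-3, loops=1, term = A^-3 * d^0
  state 10001: A-exp=-1, loops=2, term = A^-1 * d^1
  state 10010: A-exp=-1, loops=2, term = A^-1 * d^1
  state 10011: A-exp=+1, loops=3, term = A^1 * d^2
  state 10100: A-exp=-1, loops=2, term = A^-1 * d^1
  state 10101: A-exp=+1, loops=3, term = A^1 * d^2
  state 10110: A-exp=+1, loops=3, term = A^1 * d^2
  state 10111: A-exp=+3, loops=4, term = A^3 * d^3
  state 11000: A-exp=-1, loops=2, term = A^-1 * d^1
  state 11001: A-exp=+1, loops=3, term = A^1 * d^2
  state 11010: A-exp=+1, loops=3, term = A^1 * d^2
  state 11011: A-exp=+3, loops=4, term = A^3 * d^3
  state 11100: A-exp=+1, loops=3, term = A^1 * d^2
  state 11101: A-exp=+3, loops=4, term = A^3 * d^3
  state 11110: A-exp=+3, loops=4, term = A^3 * d^3
  state 11111: A-exp=+5, loops=5, term = A^5 * d^4
Collect the terms by A-exponent (count of states per loop number):
Powers of d = -A^2 - A^-2: d^2 = A^4 + 2 + A^-4; d^3 = -A^6 - 3*A^2 - 3*A^-2 - A^-6; d^4 = A^8 + 4*A^4 + 6 + 4*A^-4 + A^-8.
  A^5 * (d^4) = A^13 + 4*A^9 + 6*A^5 + 4*A + A^-3
  A^3 * (5*d^3) = -5*A^9 - 15*A^5 - 15*A - 5*A^-3
  A^1 * (10*d^2) = 10*A^5 + 20*A + 10*A^-3
  A^-1 * (10*d) = -10*A - 10*A^-3
  A^-3 * (5) = 5*A^-3
  A^-5 * (d) = -A^-3 - A^-7
Summing the groups: <K> = A^13 - A^9 + A^5 - A - A^-7
Normalise by the writhe: (-A^3)^(-w) = (-A^3)^(5) = -A^15, so f(A) = -A^15 * <K> = -A^28 + A^24 - A^20 + A^16 + A^8.
Substitute A = t^(-1/4), i.e. A^e → t^(-e/4): V(t) = t^-2 + t^-4 - t^-5 + t^-6 - t^-7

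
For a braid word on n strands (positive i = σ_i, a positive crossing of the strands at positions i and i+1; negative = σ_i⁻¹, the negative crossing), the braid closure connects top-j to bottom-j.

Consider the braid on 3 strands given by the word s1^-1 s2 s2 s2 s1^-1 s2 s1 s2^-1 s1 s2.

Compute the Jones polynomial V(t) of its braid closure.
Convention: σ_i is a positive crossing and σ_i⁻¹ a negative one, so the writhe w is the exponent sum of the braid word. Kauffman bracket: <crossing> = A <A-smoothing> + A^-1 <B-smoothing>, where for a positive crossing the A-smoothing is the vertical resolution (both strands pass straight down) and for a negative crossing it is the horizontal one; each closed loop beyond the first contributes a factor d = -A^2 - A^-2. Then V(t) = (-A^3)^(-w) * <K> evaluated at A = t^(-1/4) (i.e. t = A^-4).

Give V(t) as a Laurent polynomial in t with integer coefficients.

Braid: s1^-1 s2 s2 s2 s1^-1 s2 s1 s2^-1 s1 s2 on 3 strands, 10 crossings.
Writhe w = (#positive) - (#negative) = 7 - 3 = 4.
Computing the Kauffman bracket via state sum. There are 2^10 = 1024 states.
Each crossing splits two ways (0=vertical, 1=horizontal). The state's weight is A^(#A-smoothings - #B-smoothings) * d^(loops - 1).
Tabulate the states by total A-exponent and number of loops L (A-exp: L × count):
  A^10: L=2 ×1
  A^8: L=1 ×5, L=3 ×5
  A^6: L=2 ×39, L=4 ×6
  A^4: L=1 ×34, L=3 ×85, L=5 ×1
  A^2: L=2 ×138, L=4 ×72
  A^0: L=1 ×48, L=3 ×167, L=5 ×37
  A^-2: L=2 ×91, L=4 ×109, L=6 ×10
  A^-4: L=3 ×82, L=5 ×37, L=7 ×1
  A^-6: L=4 ×40, L=6 ×5
  A^-8: L=5 ×10
  A^-10: L=6 ×1
Each group contributes A^e * Σ count * d^(L-1):
Powers of d = -A^2 - A^-2: d^2 = A^4 + 2 + A^-4; d^3 = -A^6 - 3*A^2 - 3*A^-2 - A^-6; d^4 = A^8 + 4*A^4 + 6 + 4*A^-4 + A^-8; d^5 = -A^10 - 5*A^6 - 10*A^2 - 10*A^-2 - 5*A^-6 - A^-10; d^6 = A^12 + 6*A^8 + 15*A^4 + 20 + 15*A^-4 + 6*A^-8 + A^-12.
  A^10 * (d) = -A^12 - A^8
  A^8 * (5 + 5*d^2) = 5*A^12 + 15*A^8 + 5*A^4
  A^6 * (39*d + 6*d^3) = -6*A^12 - 57*A^8 - 57*A^4 - 6
  A^4 * (34 + 85*d^2 + d^4) = A^12 + 89*A^8 + 210*A^4 + 89 + A^-4
  A^2 * (138*d + 72*d^3) = -72*A^8 - 354*A^4 - 354 - 72*A^-4
  A^0 * (48 + 167*d^2 + 37*d^4) = 37*A^8 + 315*A^4 + 604 + 315*A^-4 + 37*A^-8
  A^-2 * (91*d + 109*d^3 + 10*d^5) = -10*A^8 - 159*A^4 - 518 - 518*A^-4 - 159*A^-8 - 10*A^-12
  A^-4 * (82*d^2 + 37*d^4 + d^6) = A^8 + 43*A^4 + 245 + 406*A^-4 + 245*A^-8 + 43*A^-12 + A^-16
  A^-6 * (40*d^3 + 5*d^5) = -5*A^4 - 65 - 170*A^-4 - 170*A^-8 - 65*A^-12 - 5*A^-16
  A^-8 * (10*d^4) = 10 + 40*A^-4 + 60*A^-8 + 40*A^-12 + 10*A^-16
  A^-10 * (d^5) = -1 - 5*A^-4 - 10*A^-8 - 10*A^-12 - 5*A^-16 - A^-20
Summing the groups: <K> = -A^12 + 2*A^8 - 2*A^4 + 4 - 3*A^-4 + 3*A^-8 - 2*A^-12 + A^-16 - A^-20
Normalise by the writhe: (-A^3)^(-w) = (-A^3)^(-4) = A^-12, so f(A) = A^-12 * <K> = -1 + 2*A^-4 - 2*A^-8 + 4*A^-12 - 3*A^-16 + 3*A^-20 - 2*A^-24 + A^-28 - A^-32.
Substitute A = t^(-1/4), i.e. A^e → t^(-e/4): V(t) = -t^8 + t^7 - 2*t^6 + 3*t^5 - 3*t^4 + 4*t^3 - 2*t^2 + 2*t - 1

Answer: -t^8 + t^7 - 2*t^6 + 3*t^5 - 3*t^4 + 4*t^3 - 2*t^2 + 2*t - 1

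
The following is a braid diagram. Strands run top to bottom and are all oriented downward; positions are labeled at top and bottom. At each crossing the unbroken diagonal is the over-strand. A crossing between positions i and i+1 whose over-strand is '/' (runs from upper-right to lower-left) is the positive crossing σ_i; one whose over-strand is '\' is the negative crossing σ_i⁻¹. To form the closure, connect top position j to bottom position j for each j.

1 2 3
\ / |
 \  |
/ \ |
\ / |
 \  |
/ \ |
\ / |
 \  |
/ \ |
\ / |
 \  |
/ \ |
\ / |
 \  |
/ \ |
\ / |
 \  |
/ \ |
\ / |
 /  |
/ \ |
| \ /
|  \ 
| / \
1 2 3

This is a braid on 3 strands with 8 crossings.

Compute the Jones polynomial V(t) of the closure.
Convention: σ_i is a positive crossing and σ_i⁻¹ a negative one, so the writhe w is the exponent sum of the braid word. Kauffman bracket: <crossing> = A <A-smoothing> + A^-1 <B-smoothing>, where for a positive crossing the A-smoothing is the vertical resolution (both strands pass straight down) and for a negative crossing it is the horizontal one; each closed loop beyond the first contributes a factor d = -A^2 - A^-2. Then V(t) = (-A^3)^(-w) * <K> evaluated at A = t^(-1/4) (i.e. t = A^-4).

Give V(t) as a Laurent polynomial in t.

t^-2 + t^-4 - t^-5 + t^-6 - t^-7

Derivation:
Reading the diagram top to bottom ('/'-over between positions i,i+1 = s_i, '\'-over = s_i^-1): braid word = s1^-1 s1^-1 s1^-1 s1^-1 s1^-1 s1^-1 s1 s2^-1.
The presented braid s1^-1 s1^-1 s1^-1 s1^-1 s1^-1 s1^-1 s1 s2^-1 on 3 strands reduces by inverse Markov moves (closure unchanged at each step):
  Destabilize: the word has the form β·s2^-1 where s2^-1 occurs only as the final letter (β ∈ B_2); drop it and the last strand → 2 strands.
  Deconjugate: the word is γ·β·γ⁻¹ with γ = s1^-1 (prefix) and γ⁻¹ = s1 (suffix); strip both.
Reduced to β = s1^-1 s1^-1 s1^-1 s1^-1 s1^-1 on 2 strands, 5 crossings.
Compute on β:
Braid: s1^-1 s1^-1 s1^-1 s1^-1 s1^-1 on 2 strands, 5 crossings.
Writhe w = (#positive) - (#negative) = 0 - 5 = -5.
State-sum expansion of <K>. There are 2^5 = 32 states.
Each crossing splits two ways (0=vertical, 1=horizontal). The state's weight is A^(#A-smoothings - #B-smoothings) * d^(loops - 1).
  state 00000: A-exp=-5, loops=2, term = A^-5 * d^1
  state 00001: A-exp=-3, loops=1, term = A^-3 * d^0
  state 00010: A-exp=-3, loops=1, term = A^-3 * d^0
  state 00011: A-exp=-1, loops=2, term = A^-1 * d^1
  state 00100: A-exp=-3, loops=1, term = A^-3 * d^0
  state 00101: A-exp=-1, loops=2, term = A^-1 * d^1
  state 00110: A-exp=-1, loops=2, term = A^-1 * d^1
  state 00111: A-exp=+1, loops=3, term = A^1 * d^2
  state 01000: A-exp=-3, loops=1, term = A^-3 * d^0
  state 01001: A-exp=-1, loops=2, term = A^-1 * d^1
  state 01010: A-exp=-1, loops=2, term = A^-1 * d^1
  state 01011: A-exp=+1, loops=3, term = A^1 * d^2
  state 01100: A-exp=-1, loops=2, term = A^-1 * d^1
  state 01101: A-exp=+1, loops=3, term = A^1 * d^2
  state 01110: A-exp=+1, loops=3, term = A^1 * d^2
  state 01111: A-exp=+3, loops=4, term = A^3 * d^3
  state 10000: A-exp=-3, loops=1, term = A^-3 * d^0
  state 10001: A-exp=-1, loops=2, term = A^-1 * d^1
  state 10010: A-exp=-1, loops=2, term = A^-1 * d^1
  state 10011: A-exp=+1, loops=3, term = A^1 * d^2
  state 10100: A-exp=-1, loops=2, term = A^-1 * d^1
  state 10101: A-exp=+1, loops=3, term = A^1 * d^2
  state 10110: A-exp=+1, loops=3, term = A^1 * d^2
  state 10111: A-exp=+3, loops=4, term = A^3 * d^3
  state 11000: A-exp=-1, loops=2, term = A^-1 * d^1
  state 11001: A-exp=+1, loops=3, term = A^1 * d^2
  state 11010: A-exp=+1, loops=3, term = A^1 * d^2
  state 11011: A-exp=+3, loops=4, term = A^3 * d^3
  state 11100: A-exp=+1, loops=3, term = A^1 * d^2
  state 11101: A-exp=+3, loops=4, term = A^3 * d^3
  state 11110: A-exp=+3, loops=4, term = A^3 * d^3
  state 11111: A-exp=+5, loops=5, term = A^5 * d^4
Collect the terms by A-exponent (count of states per loop number):
Powers of d = -A^2 - A^-2: d^2 = A^4 + 2 + A^-4; d^3 = -A^6 - 3*A^2 - 3*A^-2 - A^-6; d^4 = A^8 + 4*A^4 + 6 + 4*A^-4 + A^-8.
  A^5 * (d^4) = A^13 + 4*A^9 + 6*A^5 + 4*A + A^-3
  A^3 * (5*d^3) = -5*A^9 - 15*A^5 - 15*A - 5*A^-3
  A^1 * (10*d^2) = 10*A^5 + 20*A + 10*A^-3
  A^-1 * (10*d) = -10*A - 10*A^-3
  A^-3 * (5) = 5*A^-3
  A^-5 * (d) = -A^-3 - A^-7
Summing the groups: <K> = A^13 - A^9 + A^5 - A - A^-7
Normalise by the writhe: (-A^3)^(-w) = (-A^3)^(5) = -A^15, so f(A) = -A^15 * <K> = -A^28 + A^24 - A^20 + A^16 + A^8.
Substitute A = t^(-1/4), i.e. A^e → t^(-e/4): V(t) = t^-2 + t^-4 - t^-5 + t^-6 - t^-7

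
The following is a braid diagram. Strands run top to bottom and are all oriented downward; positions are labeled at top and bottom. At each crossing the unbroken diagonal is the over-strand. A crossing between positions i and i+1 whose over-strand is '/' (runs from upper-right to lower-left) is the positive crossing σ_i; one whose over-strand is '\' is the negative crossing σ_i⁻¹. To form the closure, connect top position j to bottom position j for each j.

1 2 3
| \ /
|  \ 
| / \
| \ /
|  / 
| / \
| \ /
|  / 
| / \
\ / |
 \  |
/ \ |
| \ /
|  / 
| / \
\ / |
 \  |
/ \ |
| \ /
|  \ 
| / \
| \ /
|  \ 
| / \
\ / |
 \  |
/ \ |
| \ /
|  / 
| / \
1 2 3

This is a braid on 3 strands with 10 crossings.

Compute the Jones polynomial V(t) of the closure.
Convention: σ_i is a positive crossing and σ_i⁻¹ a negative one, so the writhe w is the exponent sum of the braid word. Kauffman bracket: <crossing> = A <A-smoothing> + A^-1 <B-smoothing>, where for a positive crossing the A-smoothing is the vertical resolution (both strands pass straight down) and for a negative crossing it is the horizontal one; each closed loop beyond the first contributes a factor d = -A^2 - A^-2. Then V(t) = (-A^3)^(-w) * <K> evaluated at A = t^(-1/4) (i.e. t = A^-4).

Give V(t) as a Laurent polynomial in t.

-t + 2 - t^-1 + 2*t^-2 - t^-3 + t^-4 - t^-5

Derivation:
Reading the diagram top to bottom ('/'-over between positions i,i+1 = s_i, '\'-over = s_i^-1): braid word = s2^-1 s2 s2 s1^-1 s2 s1^-1 s2^-1 s2^-1 s1^-1 s2.
The presented braid s2^-1 s2 s2 s1^-1 s2 s1^-1 s2^-1 s2^-1 s1^-1 s2 on 3 strands reduces by inverse Markov moves (closure unchanged at each step):
  Deconjugate: the word is γ·β·γ⁻¹ with γ = s2^-1 (prefix) and γ⁻¹ = s2 (suffix); strip both.
Reduced to β = s2 s2 s1^-1 s2 s1^-1 s2^-1 s2^-1 s1^-1 on 3 strands, 8 crossings.
Compute on β:
Braid: s2 s2 s1^-1 s2 s1^-1 s2^-1 s2^-1 s1^-1 on 3 strands, 8 crossings.
Writhe w = (#positive) - (#negative) = 3 - 5 = -2.
State-sum expansion of <K>. There are 2^8 = 256 states.
For each crossing: s=0 is the vertical smoothing, s=1 horizontal. Crossing k contributes A^(sign_k * (1 - 2*s_k)); loop factor d = -A^2 - A^-2.
Tabulate the states by total A-exponent and number of loops L (A-exp: L × count):
  A^8: L=4 ×1
  A^6: L=3 ×8
  A^4: L=2 ×23, L=4 ×5
  A^2: L=1 ×22, L=3 ×33, L=5 ×1
  A^0: L=2 ×52, L=4 ×18
  A^-2: L=1 ×13, L=3 ×37, L=5 ×6
  A^-4: L=2 ×14, L=4 ×13, L=6 ×1
  A^-6: L=3 ×6, L=5 ×2
  A^-8: L=4 ×1
Each group contributes A^e * Σ count * d^(L-1):
Powers of d = -A^2 - A^-2: d^2 = A^4 + 2 + A^-4; d^3 = -A^6 - 3*A^2 - 3*A^-2 - A^-6; d^4 = A^8 + 4*A^4 + 6 + 4*A^-4 + A^-8; d^5 = -A^10 - 5*A^6 - 10*A^2 - 10*A^-2 - 5*A^-6 - A^-10.
  A^8 * (d^3) = -A^14 - 3*A^10 - 3*A^6 - A^2
  A^6 * (8*d^2) = 8*A^10 + 16*A^6 + 8*A^2
  A^4 * (23*d + 5*d^3) = -5*A^10 - 38*A^6 - 38*A^2 - 5*A^-2
  A^2 * (22 + 33*d^2 + d^4) = A^10 + 37*A^6 + 94*A^2 + 37*A^-2 + A^-6
  A^0 * (52*d + 18*d^3) = -18*A^6 - 106*A^2 - 106*A^-2 - 18*A^-6
  A^-2 * (13 + 37*d^2 + 6*d^4) = 6*A^6 + 61*A^2 + 123*A^-2 + 61*A^-6 + 6*A^-10
  A^-4 * (14*d + 13*d^3 + d^5) = -A^6 - 18*A^2 - 63*A^-2 - 63*A^-6 - 18*A^-10 - A^-14
  A^-6 * (6*d^2 + 2*d^4) = 2*A^2 + 14*A^-2 + 24*A^-6 + 14*A^-10 + 2*A^-14
  A^-8 * (d^3) = -A^-2 - 3*A^-6 - 3*A^-10 - A^-14
Summing the groups: <K> = -A^14 + A^10 - A^6 + 2*A^2 - A^-2 + 2*A^-6 - A^-10
Normalise by the writhe: (-A^3)^(-w) = (-A^3)^(2) = A^6, so f(A) = A^6 * <K> = -A^20 + A^16 - A^12 + 2*A^8 - A^4 + 2 - A^-4.
Substitute A = t^(-1/4), i.e. A^e → t^(-e/4): V(t) = -t + 2 - t^-1 + 2*t^-2 - t^-3 + t^-4 - t^-5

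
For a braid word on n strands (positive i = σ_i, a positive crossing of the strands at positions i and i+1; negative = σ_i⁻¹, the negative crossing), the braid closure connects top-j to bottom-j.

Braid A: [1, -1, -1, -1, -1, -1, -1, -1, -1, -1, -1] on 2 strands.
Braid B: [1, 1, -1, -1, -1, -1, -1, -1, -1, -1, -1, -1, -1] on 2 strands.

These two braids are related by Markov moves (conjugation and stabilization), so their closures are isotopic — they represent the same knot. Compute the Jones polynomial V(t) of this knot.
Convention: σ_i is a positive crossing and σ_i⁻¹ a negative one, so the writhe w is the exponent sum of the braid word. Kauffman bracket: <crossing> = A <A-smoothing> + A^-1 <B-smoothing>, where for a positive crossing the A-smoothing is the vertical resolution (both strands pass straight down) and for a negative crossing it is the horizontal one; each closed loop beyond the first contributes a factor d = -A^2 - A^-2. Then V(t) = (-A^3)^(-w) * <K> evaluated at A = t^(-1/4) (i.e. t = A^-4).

t^-4 + t^-6 - t^-7 + t^-8 - t^-9 + t^-10 - t^-11 + t^-12 - t^-13

Derivation:
Markov-equivalent braids have isotopic closures, hence identical knot invariants. Strip the Markov moves from each word to reach a common short braid β, then compute V(t) once on β.
Braid A: s1 s1^-1 s1^-1 s1^-1 s1^-1 s1^-1 s1^-1 s1^-1 s1^-1 s1^-1 s1^-1 on 2 strands reduces by inverse Markov moves (closure unchanged at each step):
  Deconjugate: the word is γ·β·γ⁻¹ with γ = s1 (prefix) and γ⁻¹ = s1^-1 (suffix); strip both.
Reduced to β = s1^-1 s1^-1 s1^-1 s1^-1 s1^-1 s1^-1 s1^-1 s1^-1 s1^-1 on 2 strands, 9 crossings.
Braid B: s1 s1 s1^-1 s1^-1 s1^-1 s1^-1 s1^-1 s1^-1 s1^-1 s1^-1 s1^-1 s1^-1 s1^-1 on 2 strands reduces by inverse Markov moves (closure unchanged at each step):
  Deconjugate: the word is γ·β·γ⁻¹ with γ = s1 s1 (prefix) and γ⁻¹ = s1^-1 s1^-1 (suffix); strip both.
Reduced to β = s1^-1 s1^-1 s1^-1 s1^-1 s1^-1 s1^-1 s1^-1 s1^-1 s1^-1 on 2 strands, 9 crossings.
Both give the same β = s1^-1 s1^-1 s1^-1 s1^-1 s1^-1 s1^-1 s1^-1 s1^-1 s1^-1 on 2 strands, so one state sum suffices:
Braid: s1^-1 s1^-1 s1^-1 s1^-1 s1^-1 s1^-1 s1^-1 s1^-1 s1^-1 on 2 strands, 9 crossings.
Writhe w = (#positive) - (#negative) = 0 - 9 = -9.
Computing the Kauffman bracket via state sum. There are 2^9 = 512 states.
Each crossing splits two ways (0=vertical, 1=horizontal). The state's weight is A^(#A-smoothings - #B-smoothings) * d^(loops - 1).
Tabulate the states by total A-exponent and number of loops L (A-exp: L × count):
  A^9: L=9 ×1
  A^7: L=8 ×9
  A^5: L=7 ×36
  A^3: L=6 ×84
  A^1: L=5 ×126
  A^-1: L=4 ×126
  A^-3: L=3 ×84
  A^-5: L=2 ×36
  A^-7: L=1 ×9
  A^-9: L=2 ×1
Each group contributes A^e * Σ count * d^(L-1):
Powers of d = -A^2 - A^-2: d^2 = A^4 + 2 + A^-4; d^3 = -A^6 - 3*A^2 - 3*A^-2 - A^-6; d^4 = A^8 + 4*A^4 + 6 + 4*A^-4 + A^-8; d^5 = -A^10 - 5*A^6 - 10*A^2 - 10*A^-2 - 5*A^-6 - A^-10; d^6 = A^12 + 6*A^8 + 15*A^4 + 20 + 15*A^-4 + 6*A^-8 + A^-12; d^7 = -A^14 - 7*A^10 - 21*A^6 - 35*A^2 - 35*A^-2 - 21*A^-6 - 7*A^-10 - A^-14; d^8 = A^16 + 8*A^12 + 28*A^8 + 56*A^4 + 70 + 56*A^-4 + 28*A^-8 + 8*A^-12 + A^-16.
  A^9 * (d^8) = A^25 + 8*A^21 + 28*A^17 + 56*A^13 + 70*A^9 + 56*A^5 + 28*A + 8*A^-3 + A^-7
  A^7 * (9*d^7) = -9*A^21 - 63*A^17 - 189*A^13 - 315*A^9 - 315*A^5 - 189*A - 63*A^-3 - 9*A^-7
  A^5 * (36*d^6) = 36*A^17 + 216*A^13 + 540*A^9 + 720*A^5 + 540*A + 216*A^-3 + 36*A^-7
  A^3 * (84*d^5) = -84*A^13 - 420*A^9 - 840*A^5 - 840*A - 420*A^-3 - 84*A^-7
  A^1 * (126*d^4) = 126*A^9 + 504*A^5 + 756*A + 504*A^-3 + 126*A^-7
  A^-1 * (126*d^3) = -126*A^5 - 378*A - 378*A^-3 - 126*A^-7
  A^-3 * (84*d^2) = 84*A + 168*A^-3 + 84*A^-7
  A^-5 * (36*d) = -36*A^-3 - 36*A^-7
  A^-7 * (9) = 9*A^-7
  A^-9 * (d) = -A^-7 - A^-11
Summing the groups: <K> = A^25 - A^21 + A^17 - A^13 + A^9 - A^5 + A - A^-3 - A^-11
Normalise by the writhe: (-A^3)^(-w) = (-A^3)^(9) = -A^27, so f(A) = -A^27 * <K> = -A^52 + A^48 - A^44 + A^40 - A^36 + A^32 - A^28 + A^24 + A^16.
Substitute A = t^(-1/4), i.e. A^e → t^(-e/4): V(t) = t^-4 + t^-6 - t^-7 + t^-8 - t^-9 + t^-10 - t^-11 + t^-12 - t^-13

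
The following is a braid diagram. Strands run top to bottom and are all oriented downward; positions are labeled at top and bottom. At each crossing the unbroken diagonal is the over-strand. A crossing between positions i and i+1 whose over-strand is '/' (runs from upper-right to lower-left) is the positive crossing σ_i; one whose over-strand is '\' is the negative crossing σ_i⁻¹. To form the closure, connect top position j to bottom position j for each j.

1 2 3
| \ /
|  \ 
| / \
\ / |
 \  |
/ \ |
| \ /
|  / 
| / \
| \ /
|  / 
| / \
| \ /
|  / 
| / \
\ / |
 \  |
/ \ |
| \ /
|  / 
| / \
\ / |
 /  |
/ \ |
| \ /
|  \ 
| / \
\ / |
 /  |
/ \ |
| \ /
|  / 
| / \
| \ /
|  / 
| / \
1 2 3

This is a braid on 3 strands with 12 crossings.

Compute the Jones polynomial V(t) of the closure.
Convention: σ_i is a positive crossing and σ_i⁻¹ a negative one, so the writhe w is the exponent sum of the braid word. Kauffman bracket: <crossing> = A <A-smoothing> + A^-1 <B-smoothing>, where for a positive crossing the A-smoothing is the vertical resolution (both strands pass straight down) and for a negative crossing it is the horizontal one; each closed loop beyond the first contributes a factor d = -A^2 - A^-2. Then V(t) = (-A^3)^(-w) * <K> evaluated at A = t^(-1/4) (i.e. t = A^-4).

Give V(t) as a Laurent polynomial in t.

Reading the diagram top to bottom ('/'-over between positions i,i+1 = s_i, '\'-over = s_i^-1): braid word = s2^-1 s1^-1 s2 s2 s2 s1^-1 s2 s1 s2^-1 s1 s2 s2.
The presented braid s2^-1 s1^-1 s2 s2 s2 s1^-1 s2 s1 s2^-1 s1 s2 s2 on 3 strands reduces by inverse Markov moves (closure unchanged at each step):
  Deconjugate: the word is γ·β·γ⁻¹ with γ = s2^-1 (prefix) and γ⁻¹ = s2 (suffix); strip both.
Reduced to β = s1^-1 s2 s2 s2 s1^-1 s2 s1 s2^-1 s1 s2 on 3 strands, 10 crossings.
Compute on β:
Braid: s1^-1 s2 s2 s2 s1^-1 s2 s1 s2^-1 s1 s2 on 3 strands, 10 crossings.
Writhe w = (#positive) - (#negative) = 7 - 3 = 4.
Enumerate smoothing states for the bracket polynomial. There are 2^10 = 1024 states.
Each crossing splits two ways (0=vertical, 1=horizontal). The state's weight is A^(#A-smoothings - #B-smoothings) * d^(loops - 1).
Tabulate the states by total A-exponent and number of loops L (A-exp: L × count):
  A^10: L=2 ×1
  A^8: L=1 ×5, L=3 ×5
  A^6: L=2 ×39, L=4 ×6
  A^4: L=1 ×34, L=3 ×85, L=5 ×1
  A^2: L=2 ×138, L=4 ×72
  A^0: L=1 ×48, L=3 ×167, L=5 ×37
  A^-2: L=2 ×91, L=4 ×109, L=6 ×10
  A^-4: L=3 ×82, L=5 ×37, L=7 ×1
  A^-6: L=4 ×40, L=6 ×5
  A^-8: L=5 ×10
  A^-10: L=6 ×1
Each group contributes A^e * Σ count * d^(L-1):
Powers of d = -A^2 - A^-2: d^2 = A^4 + 2 + A^-4; d^3 = -A^6 - 3*A^2 - 3*A^-2 - A^-6; d^4 = A^8 + 4*A^4 + 6 + 4*A^-4 + A^-8; d^5 = -A^10 - 5*A^6 - 10*A^2 - 10*A^-2 - 5*A^-6 - A^-10; d^6 = A^12 + 6*A^8 + 15*A^4 + 20 + 15*A^-4 + 6*A^-8 + A^-12.
  A^10 * (d) = -A^12 - A^8
  A^8 * (5 + 5*d^2) = 5*A^12 + 15*A^8 + 5*A^4
  A^6 * (39*d + 6*d^3) = -6*A^12 - 57*A^8 - 57*A^4 - 6
  A^4 * (34 + 85*d^2 + d^4) = A^12 + 89*A^8 + 210*A^4 + 89 + A^-4
  A^2 * (138*d + 72*d^3) = -72*A^8 - 354*A^4 - 354 - 72*A^-4
  A^0 * (48 + 167*d^2 + 37*d^4) = 37*A^8 + 315*A^4 + 604 + 315*A^-4 + 37*A^-8
  A^-2 * (91*d + 109*d^3 + 10*d^5) = -10*A^8 - 159*A^4 - 518 - 518*A^-4 - 159*A^-8 - 10*A^-12
  A^-4 * (82*d^2 + 37*d^4 + d^6) = A^8 + 43*A^4 + 245 + 406*A^-4 + 245*A^-8 + 43*A^-12 + A^-16
  A^-6 * (40*d^3 + 5*d^5) = -5*A^4 - 65 - 170*A^-4 - 170*A^-8 - 65*A^-12 - 5*A^-16
  A^-8 * (10*d^4) = 10 + 40*A^-4 + 60*A^-8 + 40*A^-12 + 10*A^-16
  A^-10 * (d^5) = -1 - 5*A^-4 - 10*A^-8 - 10*A^-12 - 5*A^-16 - A^-20
Summing the groups: <K> = -A^12 + 2*A^8 - 2*A^4 + 4 - 3*A^-4 + 3*A^-8 - 2*A^-12 + A^-16 - A^-20
Normalise by the writhe: (-A^3)^(-w) = (-A^3)^(-4) = A^-12, so f(A) = A^-12 * <K> = -1 + 2*A^-4 - 2*A^-8 + 4*A^-12 - 3*A^-16 + 3*A^-20 - 2*A^-24 + A^-28 - A^-32.
Substitute A = t^(-1/4), i.e. A^e → t^(-e/4): V(t) = -t^8 + t^7 - 2*t^6 + 3*t^5 - 3*t^4 + 4*t^3 - 2*t^2 + 2*t - 1

Answer: -t^8 + t^7 - 2*t^6 + 3*t^5 - 3*t^4 + 4*t^3 - 2*t^2 + 2*t - 1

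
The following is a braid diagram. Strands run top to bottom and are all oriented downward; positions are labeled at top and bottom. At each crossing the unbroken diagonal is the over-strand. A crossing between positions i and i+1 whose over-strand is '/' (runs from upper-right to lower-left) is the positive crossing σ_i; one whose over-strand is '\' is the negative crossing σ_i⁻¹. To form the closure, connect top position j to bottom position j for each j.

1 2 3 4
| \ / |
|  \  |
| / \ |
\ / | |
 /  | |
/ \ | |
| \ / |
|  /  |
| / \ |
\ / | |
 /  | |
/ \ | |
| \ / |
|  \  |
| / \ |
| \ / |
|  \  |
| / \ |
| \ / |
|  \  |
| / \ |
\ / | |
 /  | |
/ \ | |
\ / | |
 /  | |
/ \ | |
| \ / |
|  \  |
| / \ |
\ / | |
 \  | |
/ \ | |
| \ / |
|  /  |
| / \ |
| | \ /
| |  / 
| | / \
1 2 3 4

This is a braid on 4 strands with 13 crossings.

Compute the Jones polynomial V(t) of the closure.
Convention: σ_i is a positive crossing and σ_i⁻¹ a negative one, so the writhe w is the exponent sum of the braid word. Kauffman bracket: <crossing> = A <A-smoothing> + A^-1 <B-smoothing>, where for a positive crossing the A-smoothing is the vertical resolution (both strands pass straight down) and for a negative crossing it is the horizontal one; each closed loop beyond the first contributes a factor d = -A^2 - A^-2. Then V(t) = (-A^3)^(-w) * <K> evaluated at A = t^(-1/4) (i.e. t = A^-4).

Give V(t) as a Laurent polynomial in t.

-t^3 + t^2 - t + 3 - t^-1 + t^-2 - t^-3

Derivation:
Reading the diagram top to bottom ('/'-over between positions i,i+1 = s_i, '\'-over = s_i^-1): braid word = s2^-1 s1 s2 s1 s2^-1 s2^-1 s2^-1 s1 s1 s2^-1 s1^-1 s2 s3.
The presented braid s2^-1 s1 s2 s1 s2^-1 s2^-1 s2^-1 s1 s1 s2^-1 s1^-1 s2 s3 on 4 strands reduces by inverse Markov moves (closure unchanged at each step):
  Destabilize: the word has the form β·s3 where s3 occurs only as the final letter (β ∈ B_3); drop it and the last strand → 3 strands.
  Deconjugate: the word is γ·β·γ⁻¹ with γ = s2^-1 (prefix) and γ⁻¹ = s2 (suffix); strip both.
  Deconjugate: the word is γ·β·γ⁻¹ with γ = s1 s2 (prefix) and γ⁻¹ = s2^-1 s1^-1 (suffix); strip both.
Reduced to β = s1 s2^-1 s2^-1 s2^-1 s1 s1 on 3 strands, 6 crossings.
Compute on β:
Braid: s1 s2^-1 s2^-1 s2^-1 s1 s1 on 3 strands, 6 crossings.
Writhe w = (#positive) - (#negative) = 3 - 3 = 0.
Computing the Kauffman bracket via state sum. There are 2^6 = 64 states.
Each crossing splits two ways (0=vertical, 1=horizontal). The state's weight is A^(#A-smoothings - #B-smoothings) * d^(loops - 1).
Tabulate the states by total A-exponent and number of loops L (A-exp: L × count):
  A^6: L=4 ×1
  A^4: L=3 ×6
  A^2: L=2 ×12, L=4 ×3
  A^0: L=1 ×9, L=3 ×10, L=5 ×1
  A^-2: L=2 ×12, L=4 ×3
  A^-4: L=3 ×6
  A^-6: L=4 ×1
Each group contributes A^e * Σ count * d^(L-1):
Powers of d = -A^2 - A^-2: d^2 = A^4 + 2 + A^-4; d^3 = -A^6 - 3*A^2 - 3*A^-2 - A^-6; d^4 = A^8 + 4*A^4 + 6 + 4*A^-4 + A^-8.
  A^6 * (d^3) = -A^12 - 3*A^8 - 3*A^4 - 1
  A^4 * (6*d^2) = 6*A^8 + 12*A^4 + 6
  A^2 * (12*d + 3*d^3) = -3*A^8 - 21*A^4 - 21 - 3*A^-4
  A^0 * (9 + 10*d^2 + d^4) = A^8 + 14*A^4 + 35 + 14*A^-4 + A^-8
  A^-2 * (12*d + 3*d^3) = -3*A^4 - 21 - 21*A^-4 - 3*A^-8
  A^-4 * (6*d^2) = 6 + 12*A^-4 + 6*A^-8
  A^-6 * (d^3) = -1 - 3*A^-4 - 3*A^-8 - A^-12
Summing the groups: <K> = -A^12 + A^8 - A^4 + 3 - A^-4 + A^-8 - A^-12
Normalise by the writhe: (-A^3)^(-w) = (-A^3)^(0) = 1, so f(A) = 1 * <K> = -A^12 + A^8 - A^4 + 3 - A^-4 + A^-8 - A^-12.
Substitute A = t^(-1/4), i.e. A^e → t^(-e/4): V(t) = -t^3 + t^2 - t + 3 - t^-1 + t^-2 - t^-3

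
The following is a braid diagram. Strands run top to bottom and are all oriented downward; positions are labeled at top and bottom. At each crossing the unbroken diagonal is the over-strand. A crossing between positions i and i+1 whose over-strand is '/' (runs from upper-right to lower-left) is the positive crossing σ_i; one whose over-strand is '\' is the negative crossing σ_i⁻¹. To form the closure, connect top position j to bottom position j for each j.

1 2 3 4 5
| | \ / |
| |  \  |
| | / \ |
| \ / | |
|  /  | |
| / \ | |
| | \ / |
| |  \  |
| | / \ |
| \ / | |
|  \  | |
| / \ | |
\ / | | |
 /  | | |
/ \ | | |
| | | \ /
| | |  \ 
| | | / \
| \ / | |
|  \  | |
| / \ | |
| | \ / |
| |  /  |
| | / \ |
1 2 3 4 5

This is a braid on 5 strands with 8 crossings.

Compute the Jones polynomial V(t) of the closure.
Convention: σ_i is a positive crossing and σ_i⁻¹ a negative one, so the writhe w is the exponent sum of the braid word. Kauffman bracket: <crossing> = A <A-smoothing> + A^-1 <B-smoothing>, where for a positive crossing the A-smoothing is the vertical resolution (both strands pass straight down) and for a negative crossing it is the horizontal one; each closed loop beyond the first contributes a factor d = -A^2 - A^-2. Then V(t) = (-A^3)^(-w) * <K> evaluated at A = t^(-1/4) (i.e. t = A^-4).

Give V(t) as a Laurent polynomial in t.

1

Derivation:
Reading the diagram top to bottom ('/'-over between positions i,i+1 = s_i, '\'-over = s_i^-1): braid word = s3^-1 s2 s3^-1 s2^-1 s1 s4^-1 s2^-1 s3.
The presented braid s3^-1 s2 s3^-1 s2^-1 s1 s4^-1 s2^-1 s3 on 5 strands reduces by inverse Markov moves (closure unchanged at each step):
  Deconjugate: the word is γ·β·γ⁻¹ with γ = s3^-1 s2 (prefix) and γ⁻¹ = s2^-1 s3 (suffix); strip both.
  Destabilize: the word has the form β·s4^-1 where s4^-1 occurs only as the final letter (β ∈ B_4); drop it and the last strand → 4 strands.
Reduced to β = s3^-1 s2^-1 s1 on 4 strands, 3 crossings.
Compute on β:
Braid: s3^-1 s2^-1 s1 on 4 strands, 3 crossings.
Writhe w = (#positive) - (#negative) = 1 - 2 = -1.
Computing the Kauffman bracket via state sum. There are 2^3 = 8 states.
Each crossing splits two ways (0=vertical, 1=horizontal). The state's weight is A^(#A-smoothings - #B-smoothings) * d^(loops - 1).
  state 000: A-exp=-1, loops=4, term = A^-1 * d^3
  state 001: A-exp=-3, loops=3, term = A^-3 * d^2
  state 010: A-exp=+1, loops=3, term = A^1 * d^2
  state 011: A-exp=-1, loops=2, term = A^-1 * d^1
  state 100: A-exp=+1, loops=3, term = A^1 * d^2
  state 101: A-exp=-1, loops=2, term = A^-1 * d^1
  state 110: A-exp=+3, loops=2, term = A^3 * d^1
  state 111: A-exp=+1, loops=1, term = A^1 * d^0
Collect the terms by A-exponent (count of states per loop number):
Powers of d = -A^2 - A^-2: d^2 = A^4 + 2 + A^-4; d^3 = -A^6 - 3*A^2 - 3*A^-2 - A^-6.
  A^3 * (d) = -A^5 - A
  A^1 * (1 + 2*d^2) = 2*A^5 + 5*A + 2*A^-3
  A^-1 * (2*d + d^3) = -A^5 - 5*A - 5*A^-3 - A^-7
  A^-3 * (d^2) = A + 2*A^-3 + A^-7
Summing the groups: <K> = -A^-3
Normalise by the writhe: (-A^3)^(-w) = (-A^3)^(1) = -A^3, so f(A) = -A^3 * <K> = 1.
Substitute A = t^(-1/4), i.e. A^e → t^(-e/4): V(t) = 1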